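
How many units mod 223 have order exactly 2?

1

φ(223) = 223 − 1 = 222 = 2 · 3 · 37.
(Z/223Z)^× is cyclic (|G| = 222); a cyclic group of order m has exactly φ(d) elements of each order d | m, and none otherwise.
2 | 222, and φ(2) = 2 − 1 = 1.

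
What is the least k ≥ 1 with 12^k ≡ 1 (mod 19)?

6

ord(12) | φ(19) = 19 − 1 = 18 = 2 · 3^2.
Divisors of 18: 1, 2, 3, 6, 9, 18.
Compute 12^d (mod 19) for the divisors d until we hit 1:
12^1 ≡ 12
12^2 ≡ 11
12^3 ≡ 18
12^6 ≡ 1
Therefore the multiplicative order of 12 modulo 19 is 6.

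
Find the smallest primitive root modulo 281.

3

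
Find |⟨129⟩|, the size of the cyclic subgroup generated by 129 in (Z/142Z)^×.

Since 129 ∈ (Z/142Z)^×, its order divides φ(142) = φ(2)·φ(71) = 1·70 = 70 = 2 · 5 · 7.
Divisors of 70: 1, 2, 5, 7, 10, 14, 35, 70.
Test each divisor d:
129^1 ≡ 129
129^2 ≡ 27
129^5 ≡ 37
129^7 ≡ 5
129^10 ≡ 91
129^14 ≡ 25
129^35 ≡ 1
Therefore the multiplicative order of 129 modulo 142 is 35.

35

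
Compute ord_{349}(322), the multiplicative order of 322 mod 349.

29

Since 322 ∈ (Z/349Z)^×, its order divides φ(349) = 349 − 1 = 348 = 2^2 · 3 · 29.
Divisors of 348: 1, 2, 3, 4, 6, 12, 29, 58, 87, 116, 174, 348.
Compute 322^d (mod 349) for the divisors d until we hit 1:
322^1 ≡ 322
322^2 ≡ 31
322^3 ≡ 210
322^4 ≡ 263
322^6 ≡ 126
322^12 ≡ 171
322^29 ≡ 1
The smallest such exponent is 29, so the order of 322 is 29.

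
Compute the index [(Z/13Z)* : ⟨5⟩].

3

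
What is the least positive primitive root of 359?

7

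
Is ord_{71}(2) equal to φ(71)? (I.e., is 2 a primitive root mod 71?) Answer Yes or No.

No

φ(71) = 71 − 1 = 70 = 2 · 5 · 7.
Test 2^(70/q) mod 71 for each prime factor q of 70:
2^35 ≡ 1 (mod 71)  [q = 2: ≡ 1 ✗]
2^14 ≡ 54 (mod 71)  [q = 5: ≢ 1 ✓]
2^10 ≡ 30 (mod 71)  [q = 7: ≢ 1 ✓]
Since 2^35 ≡ 1, the order of 2 divides 35 < 70, so 2 is not a primitive root.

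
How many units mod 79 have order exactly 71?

φ(79) = 79 − 1 = 78 = 2 · 3 · 13.
Since (Z/79Z)^× is cyclic of order 78, the number of elements of order d is φ(d) when d | 78 and 0 otherwise.
Since 71 ∤ 78, the count is 0.

0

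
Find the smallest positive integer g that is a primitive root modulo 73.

5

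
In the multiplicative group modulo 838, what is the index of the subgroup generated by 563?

2

The order of 563 must divide φ(838) = φ(2)·φ(419) = 1·418 = 418 = 2 · 11 · 19.
Divisors of 418: 1, 2, 11, 19, 22, 38, 209, 418.
Check 563^d mod 838 for each divisor in increasing order:
563^1 ≡ 563 (mod 838)
563^2 ≡ 205 (mod 838)
563^11 ≡ 135 (mod 838)
563^19 ≡ 129 (mod 838)
563^22 ≡ 627 (mod 838)
563^38 ≡ 719 (mod 838)
563^209 ≡ 1 (mod 838) ✓
So ord_838(563) = 209, hence |⟨563⟩| = 209.
Index = |(Z/838Z)^×| / |⟨563⟩| = 418 / 209 = 2.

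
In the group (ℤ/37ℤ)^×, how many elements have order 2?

1

φ(37) = 37 − 1 = 36 = 2^2 · 3^2.
Since (Z/37Z)^× is cyclic of order 36, the number of elements of order d is φ(d) when d | 36 and 0 otherwise.
2 | 36, and φ(2) = 2 − 1 = 1.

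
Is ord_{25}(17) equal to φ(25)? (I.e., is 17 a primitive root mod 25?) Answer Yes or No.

Yes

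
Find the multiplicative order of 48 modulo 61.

6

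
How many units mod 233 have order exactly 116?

56

φ(233) = 233 − 1 = 232 = 2^3 · 29.
In a cyclic group of order 232, there are φ(d) elements of order d for each divisor d of 232, and zero for non-divisors.
116 = 2^2 · 29 divides 232, and φ(116) = 56.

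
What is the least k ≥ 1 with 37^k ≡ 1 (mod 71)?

Since 37 ∈ (Z/71Z)^×, its order divides φ(71) = 71 − 1 = 70 = 2 · 5 · 7.
Divisors of 70: 1, 2, 5, 7, 10, 14, 35, 70.
Check 37^d mod 71 for each divisor in increasing order:
37^1 ≡ 37
37^2 ≡ 20
37^5 ≡ 32
37^7 ≡ 1
The smallest such exponent is 7, so the order of 37 is 7.

7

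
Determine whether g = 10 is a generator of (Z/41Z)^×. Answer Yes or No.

No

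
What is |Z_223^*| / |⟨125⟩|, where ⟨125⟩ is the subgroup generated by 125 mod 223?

By Lagrange's theorem, ord_223(125) divides φ(223) = 223 − 1 = 222 = 2 · 3 · 37.
Divisors of 222: 1, 2, 3, 6, 37, 74, 111, 222.
Test each divisor d:
125^1 ≡ 125 (mod 223)
125^2 ≡ 15 (mod 223)
125^3 ≡ 91 (mod 223)
125^6 ≡ 30 (mod 223)
125^37 ≡ 222 (mod 223)
125^74 ≡ 1 (mod 223) ✓
Thus |⟨125⟩| = ord(125) = 74.
The index is φ(223) / ord(125) = 222 / 74 = 3.

3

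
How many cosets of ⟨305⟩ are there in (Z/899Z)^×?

ord(305) | φ(899) = φ(29·31) = (29−1)·(31−1) = 28·30 = 840 = 2^3 · 3 · 5 · 7.
Divisors of 840: 1, 2, 3, 4, 5, 6, 7, 8, 10, 12, 14, 15, 20, 21, 24, 28, 30, 35, 40, 42, 56, 60, 70, 84, 105, 120, 140, 168, 210, 280, 420, 840.
Test each divisor d:
305^1 ≡ 305 (mod 899)
305^2 ≡ 428 (mod 899)
305^3 ≡ 185 (mod 899)
305^4 ≡ 687 (mod 899)
305^5 ≡ 68 (mod 899)
305^6 ≡ 63 (mod 899)
305^7 ≡ 336 (mod 899)
305^8 ≡ 893 (mod 899)
305^10 ≡ 129 (mod 899)
305^12 ≡ 373 (mod 899)
305^14 ≡ 521 (mod 899)
305^15 ≡ 681 (mod 899)
305^20 ≡ 459 (mod 899)
305^21 ≡ 650 (mod 899)
305^24 ≡ 683 (mod 899)
305^28 ≡ 842 (mod 899)
305^30 ≡ 776 (mod 899)
305^35 ≡ 626 (mod 899)
305^40 ≡ 315 (mod 899)
305^42 ≡ 869 (mod 899)
305^56 ≡ 552 (mod 899)
305^60 ≡ 745 (mod 899)
305^70 ≡ 811 (mod 899)
305^84 ≡ 1 (mod 899) ✓
So ord_899(305) = 84, hence |⟨305⟩| = 84.
[(Z/899Z)^× : ⟨305⟩] = 840/84 = 10.

10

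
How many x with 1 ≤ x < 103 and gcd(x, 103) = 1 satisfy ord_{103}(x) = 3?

φ(103) = 103 − 1 = 102 = 2 · 3 · 17.
Since (Z/103Z)^× is cyclic of order 102, the number of elements of order d is φ(d) when d | 102 and 0 otherwise.
3 | 102, and φ(3) = 3 − 1 = 2.

2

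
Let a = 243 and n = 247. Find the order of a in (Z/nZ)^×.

Since 243 ∈ (Z/247Z)^×, its order divides φ(247) = φ(13·19) = (13−1)·(19−1) = 12·18 = 216 = 2^3 · 3^3.
Divisors of 216: 1, 2, 3, 4, 6, 8, 9, 12, 18, 24, 27, 36, 54, 72, 108, 216.
Check 243^d mod 247 for each divisor in increasing order:
243^1 ≡ 243 (mod 247)
243^2 ≡ 16 (mod 247)
243^3 ≡ 183 (mod 247)
243^4 ≡ 9 (mod 247)
243^6 ≡ 144 (mod 247)
243^8 ≡ 81 (mod 247)
243^9 ≡ 170 (mod 247)
243^12 ≡ 235 (mod 247)
243^18 ≡ 1 (mod 247) ✓
So ord_247(243) = 18.

18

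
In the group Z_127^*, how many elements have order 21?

12

φ(127) = 127 − 1 = 126 = 2 · 3^2 · 7.
(Z/127Z)^× is cyclic (|G| = 126); a cyclic group of order m has exactly φ(d) elements of each order d | m, and none otherwise.
21 = 3 · 7 divides 126, and φ(21) = 12.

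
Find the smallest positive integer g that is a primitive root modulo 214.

φ(214) = φ(2)·φ(107) = 1·106 = 106 = 2 · 53.
Test candidates g = 2, 3, … against the prime factors q ∈ {2, 53} of φ(214): g is a generator iff g^(106/q) ≢ 1 for every such q.
g = 2: gcd(2, 214) = 2 > 1, not a unit — skip.
g = 3: 3^53 ≡ 1 — hits 1, so not a primitive root.
g = 4: gcd(4, 214) = 2 > 1, not a unit — skip.
g = 5: 5^53 ≡ 213; 5^2 ≡ 25 — none is 1, so 5 is a primitive root.
Hence the least primitive root of 214 is 5.

5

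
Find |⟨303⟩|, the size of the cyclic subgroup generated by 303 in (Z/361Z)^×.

Since 303 ∈ (Z/361Z)^×, its order divides φ(361) = φ(19^2) = 19·(19−1) = 342 = 2 · 3^2 · 19.
Divisors of 342: 1, 2, 3, 6, 9, 18, 19, 38, 57, 114, 171, 342.
Evaluate successive powers at the divisors of 342:
303^1 ≡ 303 (mod 361)
303^2 ≡ 115 (mod 361)
303^3 ≡ 189 (mod 361)
303^6 ≡ 343 (mod 361)
303^9 ≡ 208 (mod 361)
303^18 ≡ 305 (mod 361)
303^19 ≡ 360 (mod 361)
303^38 ≡ 1 (mod 361) ✓
So ord_361(303) = 38.

38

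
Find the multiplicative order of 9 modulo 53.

The order of 9 must divide φ(53) = 53 − 1 = 52 = 2^2 · 13.
Divisors of 52: 1, 2, 4, 13, 26, 52.
Test each divisor d:
9^1 ≡ 9
9^2 ≡ 28
9^4 ≡ 42
9^13 ≡ 52
9^26 ≡ 1
Therefore the multiplicative order of 9 modulo 53 is 26.

26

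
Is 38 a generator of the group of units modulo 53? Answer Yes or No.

No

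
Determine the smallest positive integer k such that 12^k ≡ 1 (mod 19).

6

Since 12 ∈ (Z/19Z)^×, its order divides φ(19) = 19 − 1 = 18 = 2 · 3^2.
Divisors of 18: 1, 2, 3, 6, 9, 18.
Check 12^d mod 19 for each divisor in increasing order:
12^1 ≡ 12 (mod 19)
12^2 ≡ 11 (mod 19)
12^3 ≡ 18 (mod 19)
12^6 ≡ 1 (mod 19) ✓
So ord_19(12) = 6.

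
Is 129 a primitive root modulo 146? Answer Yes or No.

φ(146) = φ(2)·φ(73) = 1·72 = 72 = 2^3 · 3^2.
Test 129^(72/q) mod 146 for each prime factor q of 72:
129^36 ≡ 145 (mod 146)  [q = 2: ≢ 1 ✓]
129^24 ≡ 1 (mod 146)  [q = 3: ≡ 1 ✗]
Since 129^24 ≡ 1, the order of 129 divides 24 < 72, so 129 is not a primitive root.

No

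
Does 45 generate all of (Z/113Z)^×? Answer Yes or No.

φ(113) = 113 − 1 = 112 = 2^4 · 7.
It suffices to check that the order of 45 is not a proper divisor of 112: compute 45^(112/q) for q ∈ {2, 7}.
45^56 ≡ 112 (mod 113)  [q = 2: ≢ 1 ✓]
45^16 ≡ 49 (mod 113)  [q = 7: ≢ 1 ✓]
None equal 1, so ord_113(45) = 112: 45 is a primitive root.

Yes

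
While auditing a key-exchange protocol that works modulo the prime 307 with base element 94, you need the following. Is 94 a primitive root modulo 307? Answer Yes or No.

φ(307) = 307 − 1 = 306 = 2 · 3^2 · 17.
94 is a primitive root mod 307 iff 94^(φ(307)/q) ≢ 1 for every prime q | φ(307), i.e. q ∈ {2, 3, 17}.
94^153 ≡ 1 (mod 307)  [q = 2: ≡ 1 ✗]
94^102 ≡ 17 (mod 307)  [q = 3: ≢ 1 ✓]
94^18 ≡ 269 (mod 307)  [q = 17: ≢ 1 ✓]
94^153 ≡ 1 shows ord(94) | 153, strictly less than φ(307); not a primitive root.

No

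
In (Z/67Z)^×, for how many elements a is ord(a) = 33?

φ(67) = 67 − 1 = 66 = 2 · 3 · 11.
(Z/67Z)^× is cyclic (|G| = 66); a cyclic group of order m has exactly φ(d) elements of each order d | m, and none otherwise.
33 = 3 · 11 divides 66, and φ(33) = 20.

20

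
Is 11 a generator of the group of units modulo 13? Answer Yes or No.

Yes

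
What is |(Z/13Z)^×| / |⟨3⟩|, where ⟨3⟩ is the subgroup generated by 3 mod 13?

ord(3) | φ(13) = 13 − 1 = 12 = 2^2 · 3.
Divisors of 12: 1, 2, 3, 4, 6, 12.
Test each divisor d:
3^1 ≡ 3 (mod 13)
3^2 ≡ 9 (mod 13)
3^3 ≡ 1 (mod 13) ✓
So ord_13(3) = 3, hence |⟨3⟩| = 3.
Index = |(Z/13Z)^×| / |⟨3⟩| = 12 / 3 = 4.

4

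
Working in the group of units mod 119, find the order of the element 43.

8

Since 43 ∈ (Z/119Z)^×, its order divides φ(119) = φ(7·17) = (7−1)·(17−1) = 6·16 = 96 = 2^5 · 3.
Divisors of 96: 1, 2, 3, 4, 6, 8, 12, 16, 24, 32, 48, 96.
Check 43^d mod 119 for each divisor in increasing order:
43^1 ≡ 43 (mod 119)
43^2 ≡ 64 (mod 119)
43^3 ≡ 15 (mod 119)
43^4 ≡ 50 (mod 119)
43^6 ≡ 106 (mod 119)
43^8 ≡ 1 (mod 119) ✓
So ord_119(43) = 8.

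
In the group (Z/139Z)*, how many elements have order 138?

44

φ(139) = 139 − 1 = 138 = 2 · 3 · 23.
(Z/139Z)^× is cyclic (|G| = 138); a cyclic group of order m has exactly φ(d) elements of each order d | m, and none otherwise.
138 = 2 · 3 · 23 divides 138, and φ(138) = 44.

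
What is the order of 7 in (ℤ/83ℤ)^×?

41

By Lagrange's theorem, ord_83(7) divides φ(83) = 83 − 1 = 82 = 2 · 41.
Divisors of 82: 1, 2, 41, 82.
Compute 7^d (mod 83) for the divisors d until we hit 1:
7^1 ≡ 7 (mod 83)
7^2 ≡ 49 (mod 83)
7^41 ≡ 1 (mod 83) ✓
Therefore the multiplicative order of 7 modulo 83 is 41.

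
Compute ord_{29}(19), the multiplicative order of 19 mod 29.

28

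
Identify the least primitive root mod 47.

5

φ(47) = 47 − 1 = 46 = 2 · 23.
Test candidates g = 2, 3, … against the prime factors q ∈ {2, 23} of φ(47): g is a generator iff g^(46/q) ≢ 1 for every such q.
g = 2: 2^23 ≡ 1 — hits 1, so not a primitive root.
g = 3: 3^23 ≡ 1 — hits 1, so not a primitive root.
g = 4: 4^23 ≡ 1 — hits 1, so not a primitive root.
g = 5: 5^23 ≡ 46; 5^2 ≡ 25 — none is 1, so 5 is a primitive root.
The smallest primitive root modulo 47 is 5.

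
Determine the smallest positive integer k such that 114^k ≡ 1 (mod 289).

By Lagrange's theorem, ord_289(114) divides φ(289) = φ(17^2) = 17·(17−1) = 272 = 2^4 · 17.
Divisors of 272: 1, 2, 4, 8, 16, 17, 34, 68, 136, 272.
Check 114^d mod 289 for each divisor in increasing order:
114^1 ≡ 114 (mod 289)
114^2 ≡ 280 (mod 289)
114^4 ≡ 81 (mod 289)
114^8 ≡ 203 (mod 289)
114^16 ≡ 171 (mod 289)
114^17 ≡ 131 (mod 289)
114^34 ≡ 110 (mod 289)
114^68 ≡ 251 (mod 289)
114^136 ≡ 288 (mod 289)
114^272 ≡ 1 (mod 289) ✓
The smallest such exponent is 272, so the order of 114 is 272.

272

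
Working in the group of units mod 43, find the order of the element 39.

ord(39) | φ(43) = 43 − 1 = 42 = 2 · 3 · 7.
Divisors of 42: 1, 2, 3, 6, 7, 14, 21, 42.
Test each divisor d:
39^1 ≡ 39 (mod 43)
39^2 ≡ 16 (mod 43)
39^3 ≡ 22 (mod 43)
39^6 ≡ 11 (mod 43)
39^7 ≡ 42 (mod 43)
39^14 ≡ 1 (mod 43) ✓
The smallest such exponent is 14, so the order of 39 is 14.

14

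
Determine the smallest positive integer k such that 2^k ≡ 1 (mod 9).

6

ord(2) | φ(9) = φ(3^2) = 3·(3−1) = 6 = 2 · 3.
Divisors of 6: 1, 2, 3, 6.
Evaluate successive powers at the divisors of 6:
2^1 ≡ 2
2^2 ≡ 4
2^3 ≡ 8
2^6 ≡ 1
The smallest such exponent is 6, so the order of 2 is 6.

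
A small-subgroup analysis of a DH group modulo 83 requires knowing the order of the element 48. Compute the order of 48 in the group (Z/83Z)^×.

41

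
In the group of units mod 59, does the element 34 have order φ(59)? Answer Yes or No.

Yes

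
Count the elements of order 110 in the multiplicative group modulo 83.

φ(83) = 83 − 1 = 82 = 2 · 41.
In a cyclic group of order 82, there are φ(d) elements of order d for each divisor d of 82, and zero for non-divisors.
Here 82 is not a multiple of 110, so there are no elements of order 110.

0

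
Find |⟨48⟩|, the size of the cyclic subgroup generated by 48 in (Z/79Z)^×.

Since 48 ∈ (Z/79Z)^×, its order divides φ(79) = 79 − 1 = 78 = 2 · 3 · 13.
Divisors of 78: 1, 2, 3, 6, 13, 26, 39, 78.
Check 48^d mod 79 for each divisor in increasing order:
48^1 ≡ 48
48^2 ≡ 13
48^3 ≡ 71
48^6 ≡ 64
48^13 ≡ 56
48^26 ≡ 55
48^39 ≡ 78
48^78 ≡ 1
Hence ord(48) = 78.

78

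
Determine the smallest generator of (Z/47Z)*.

5

φ(47) = 47 − 1 = 46 = 2 · 23.
Test candidates g = 2, 3, … against the prime factors q ∈ {2, 23} of φ(47): g is a generator iff g^(46/q) ≢ 1 for every such q.
g = 2: 2^23 ≡ 1 — hits 1, so not a primitive root.
g = 3: 3^23 ≡ 1 — hits 1, so not a primitive root.
g = 4: 4^23 ≡ 1 — hits 1, so not a primitive root.
g = 5: 5^23 ≡ 46; 5^2 ≡ 25 — none is 1, so 5 is a primitive root.
So 5 is the smallest generator of (Z/47Z)^×.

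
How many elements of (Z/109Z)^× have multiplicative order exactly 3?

2

φ(109) = 109 − 1 = 108 = 2^2 · 3^3.
Since (Z/109Z)^× is cyclic of order 108, the number of elements of order d is φ(d) when d | 108 and 0 otherwise.
3 | 108, and φ(3) = 3 − 1 = 2.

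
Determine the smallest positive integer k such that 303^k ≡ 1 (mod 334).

166

The order of 303 must divide φ(334) = φ(2)·φ(167) = 1·166 = 166 = 2 · 83.
Divisors of 166: 1, 2, 83, 166.
Check 303^d mod 334 for each divisor in increasing order:
303^1 ≡ 303
303^2 ≡ 293
303^83 ≡ 333
303^166 ≡ 1
So ord_334(303) = 166.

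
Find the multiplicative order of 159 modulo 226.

112

The order of 159 must divide φ(226) = φ(2)·φ(113) = 1·112 = 112 = 2^4 · 7.
Divisors of 112: 1, 2, 4, 7, 8, 14, 16, 28, 56, 112.
Check 159^d mod 226 for each divisor in increasing order:
159^1 ≡ 159 (mod 226)
159^2 ≡ 195 (mod 226)
159^4 ≡ 57 (mod 226)
159^7 ≡ 191 (mod 226)
159^8 ≡ 85 (mod 226)
159^14 ≡ 95 (mod 226)
159^16 ≡ 219 (mod 226)
159^28 ≡ 211 (mod 226)
159^56 ≡ 225 (mod 226)
159^112 ≡ 1 (mod 226) ✓
Hence ord(159) = 112.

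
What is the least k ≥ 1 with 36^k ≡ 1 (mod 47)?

23

Since 36 ∈ (Z/47Z)^×, its order divides φ(47) = 47 − 1 = 46 = 2 · 23.
Divisors of 46: 1, 2, 23, 46.
Test each divisor d:
36^1 ≡ 36
36^2 ≡ 27
36^23 ≡ 1
So ord_47(36) = 23.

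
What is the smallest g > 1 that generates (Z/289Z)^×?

3

φ(289) = φ(17^2) = 17·(17−1) = 272 = 2^4 · 17.
Test candidates g = 2, 3, … against the prime factors q ∈ {2, 17} of φ(289): g is a generator iff g^(272/q) ≢ 1 for every such q.
g = 2: 2^136 ≡ 1 — hits 1, so not a primitive root.
g = 3: 3^136 ≡ 288; 3^16 ≡ 171 — none is 1, so 3 is a primitive root.
So 3 is the smallest generator of (Z/289Z)^×.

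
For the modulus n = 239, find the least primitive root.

φ(239) = 239 − 1 = 238 = 2 · 7 · 17.
g is a primitive root iff g^(238/q) ≢ 1 (mod 239) for each prime q ∈ {2, 7, 17}.
g = 2: 2^119 ≡ 1 — hits 1, so not a primitive root.
g = 3: 3^119 ≡ 1 — hits 1, so not a primitive root.
g = 4: 4^119 ≡ 1 — hits 1, so not a primitive root.
g = 5: 5^119 ≡ 1 — hits 1, so not a primitive root.
g = 6: 6^119 ≡ 1 — hits 1, so not a primitive root.
g = 7: 7^119 ≡ 238; 7^34 ≡ 24; 7^14 ≡ 211 — none is 1, so 7 is a primitive root.
The smallest primitive root modulo 239 is 7.

7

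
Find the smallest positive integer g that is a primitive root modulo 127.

φ(127) = 127 − 1 = 126 = 2 · 3^2 · 7.
Test candidates g = 2, 3, … against the prime factors q ∈ {2, 3, 7} of φ(127): g is a generator iff g^(126/q) ≢ 1 for every such q.
g = 2: 2^63 ≡ 1 — hits 1, so not a primitive root.
g = 3: 3^63 ≡ 126; 3^42 ≡ 107; 3^18 ≡ 4 — none is 1, so 3 is a primitive root.
The smallest primitive root modulo 127 is 3.

3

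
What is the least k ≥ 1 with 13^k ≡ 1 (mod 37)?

ord(13) | φ(37) = 37 − 1 = 36 = 2^2 · 3^2.
Divisors of 36: 1, 2, 3, 4, 6, 9, 12, 18, 36.
Compute 13^d (mod 37) for the divisors d until we hit 1:
13^1 ≡ 13 (mod 37)
13^2 ≡ 21 (mod 37)
13^3 ≡ 14 (mod 37)
13^4 ≡ 34 (mod 37)
13^6 ≡ 11 (mod 37)
13^9 ≡ 6 (mod 37)
13^12 ≡ 10 (mod 37)
13^18 ≡ 36 (mod 37)
13^36 ≡ 1 (mod 37) ✓
So ord_37(13) = 36.

36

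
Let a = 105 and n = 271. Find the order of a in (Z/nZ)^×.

90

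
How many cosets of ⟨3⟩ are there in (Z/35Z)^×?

2

Since 3 ∈ (Z/35Z)^×, its order divides φ(35) = φ(5·7) = (5−1)·(7−1) = 4·6 = 24 = 2^3 · 3.
Divisors of 24: 1, 2, 3, 4, 6, 8, 12, 24.
Test each divisor d:
3^1 ≡ 3 (mod 35)
3^2 ≡ 9 (mod 35)
3^3 ≡ 27 (mod 35)
3^4 ≡ 11 (mod 35)
3^6 ≡ 29 (mod 35)
3^8 ≡ 16 (mod 35)
3^12 ≡ 1 (mod 35) ✓
Thus |⟨3⟩| = ord(3) = 12.
[(Z/35Z)^× : ⟨3⟩] = 24/12 = 2.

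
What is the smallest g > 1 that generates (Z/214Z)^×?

5

φ(214) = φ(2)·φ(107) = 1·106 = 106 = 2 · 53.
g is a primitive root iff g^(106/q) ≢ 1 (mod 214) for each prime q ∈ {2, 53}.
g = 2: gcd(2, 214) = 2 > 1, not a unit — skip.
g = 3: 3^53 ≡ 1 — hits 1, so not a primitive root.
g = 4: gcd(4, 214) = 2 > 1, not a unit — skip.
g = 5: 5^53 ≡ 213; 5^2 ≡ 25 — none is 1, so 5 is a primitive root.
Hence the least primitive root of 214 is 5.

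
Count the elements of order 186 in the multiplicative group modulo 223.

φ(223) = 223 − 1 = 222 = 2 · 3 · 37.
(Z/223Z)^× is cyclic (|G| = 222); a cyclic group of order m has exactly φ(d) elements of each order d | m, and none otherwise.
Since 186 ∤ 222, the count is 0.

0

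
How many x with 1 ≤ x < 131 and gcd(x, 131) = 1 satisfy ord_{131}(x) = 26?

φ(131) = 131 − 1 = 130 = 2 · 5 · 13.
(Z/131Z)^× is cyclic (|G| = 130); a cyclic group of order m has exactly φ(d) elements of each order d | m, and none otherwise.
26 = 2 · 13 divides 130, and φ(26) = 12.

12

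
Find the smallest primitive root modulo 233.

φ(233) = 233 − 1 = 232 = 2^3 · 29.
g is a primitive root iff g^(232/q) ≢ 1 (mod 233) for each prime q ∈ {2, 29}.
g = 2: 2^116 ≡ 1 — hits 1, so not a primitive root.
g = 3: 3^116 ≡ 232; 3^8 ≡ 37 — none is 1, so 3 is a primitive root.
Hence the least primitive root of 233 is 3.

3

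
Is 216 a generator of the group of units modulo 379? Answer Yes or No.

No

φ(379) = 379 − 1 = 378 = 2 · 3^3 · 7.
An element g generates (Z/379Z)^× iff g^(378/q) ≢ 1 (mod 379) for each prime q ∈ {2, 3, 7}.
216^189 ≡ 1 (mod 379)  [q = 2: ≡ 1 ✗]
216^126 ≡ 1 (mod 379)  [q = 3: ≡ 1 ✗]
216^54 ≡ 125 (mod 379)  [q = 7: ≢ 1 ✓]
Since 216^189 ≡ 1, the order of 216 divides 189 < 378, so 216 is not a primitive root.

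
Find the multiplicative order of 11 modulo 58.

28

By Lagrange's theorem, ord_58(11) divides φ(58) = φ(2)·φ(29) = 1·28 = 28 = 2^2 · 7.
Divisors of 28: 1, 2, 4, 7, 14, 28.
Evaluate successive powers at the divisors of 28:
11^1 ≡ 11 (mod 58)
11^2 ≡ 5 (mod 58)
11^4 ≡ 25 (mod 58)
11^7 ≡ 41 (mod 58)
11^14 ≡ 57 (mod 58)
11^28 ≡ 1 (mod 58) ✓
The smallest such exponent is 28, so the order of 11 is 28.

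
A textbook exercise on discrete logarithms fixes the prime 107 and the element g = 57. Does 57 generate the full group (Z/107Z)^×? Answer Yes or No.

No

φ(107) = 107 − 1 = 106 = 2 · 53.
57 is a primitive root mod 107 iff 57^(φ(107)/q) ≢ 1 for every prime q | φ(107), i.e. q ∈ {2, 53}.
57^53 ≡ 1 (mod 107)  [q = 2: ≡ 1 ✗]
57^2 ≡ 39 (mod 107)  [q = 53: ≢ 1 ✓]
Since 57^53 ≡ 1, the order of 57 divides 53 < 106, so 57 is not a primitive root.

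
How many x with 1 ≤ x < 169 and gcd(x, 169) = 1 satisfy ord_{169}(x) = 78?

φ(169) = φ(13^2) = 13·(13−1) = 156 = 2^2 · 3 · 13.
In a cyclic group of order 156, there are φ(d) elements of order d for each divisor d of 156, and zero for non-divisors.
78 = 2 · 3 · 13 divides 156, and φ(78) = 24.

24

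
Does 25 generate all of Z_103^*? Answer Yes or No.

No

φ(103) = 103 − 1 = 102 = 2 · 3 · 17.
25 is a primitive root mod 103 iff 25^(φ(103)/q) ≢ 1 for every prime q | φ(103), i.e. q ∈ {2, 3, 17}.
25^51 ≡ 1 (mod 103)  [q = 2: ≡ 1 ✗]
25^34 ≡ 46 (mod 103)  [q = 3: ≢ 1 ✓]
25^6 ≡ 34 (mod 103)  [q = 17: ≢ 1 ✓]
The check at q = 2 fails, so 25 generates a proper subgroup.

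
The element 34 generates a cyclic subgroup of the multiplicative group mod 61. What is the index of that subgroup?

12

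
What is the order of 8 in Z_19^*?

Since 8 ∈ (Z/19Z)^×, its order divides φ(19) = 19 − 1 = 18 = 2 · 3^2.
Divisors of 18: 1, 2, 3, 6, 9, 18.
Compute 8^d (mod 19) for the divisors d until we hit 1:
8^1 ≡ 8 (mod 19)
8^2 ≡ 7 (mod 19)
8^3 ≡ 18 (mod 19)
8^6 ≡ 1 (mod 19) ✓
Hence ord(8) = 6.

6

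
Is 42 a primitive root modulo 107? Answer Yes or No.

φ(107) = 107 − 1 = 106 = 2 · 53.
Test 42^(106/q) mod 107 for each prime factor q of 106:
42^53 ≡ 1 (mod 107)  [q = 2: ≡ 1 ✗]
42^2 ≡ 52 (mod 107)  [q = 53: ≢ 1 ✓]
The check at q = 2 fails, so 42 generates a proper subgroup.

No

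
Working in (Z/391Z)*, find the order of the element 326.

By Lagrange's theorem, ord_391(326) divides φ(391) = φ(17·23) = (17−1)·(23−1) = 16·22 = 352 = 2^5 · 11.
Divisors of 352: 1, 2, 4, 8, 11, 16, 22, 32, 44, 88, 176, 352.
Compute 326^d (mod 391) for the divisors d until we hit 1:
326^1 ≡ 326 (mod 391)
326^2 ≡ 315 (mod 391)
326^4 ≡ 302 (mod 391)
326^8 ≡ 101 (mod 391)
326^11 ≡ 24 (mod 391)
326^16 ≡ 35 (mod 391)
326^22 ≡ 185 (mod 391)
326^32 ≡ 52 (mod 391)
326^44 ≡ 208 (mod 391)
326^88 ≡ 254 (mod 391)
326^176 ≡ 1 (mod 391) ✓
The smallest such exponent is 176, so the order of 326 is 176.

176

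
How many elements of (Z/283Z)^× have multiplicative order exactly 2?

1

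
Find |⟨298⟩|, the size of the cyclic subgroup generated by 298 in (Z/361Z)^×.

342

The order of 298 must divide φ(361) = φ(19^2) = 19·(19−1) = 342 = 2 · 3^2 · 19.
Divisors of 342: 1, 2, 3, 6, 9, 18, 19, 38, 57, 114, 171, 342.
Compute 298^d (mod 361) for the divisors d until we hit 1:
298^1 ≡ 298
298^2 ≡ 359
298^3 ≡ 126
298^6 ≡ 353
298^9 ≡ 75
298^18 ≡ 210
298^19 ≡ 127
298^38 ≡ 245
298^57 ≡ 69
298^114 ≡ 68
298^171 ≡ 360
298^342 ≡ 1
The smallest such exponent is 342, so the order of 298 is 342.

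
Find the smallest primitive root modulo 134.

7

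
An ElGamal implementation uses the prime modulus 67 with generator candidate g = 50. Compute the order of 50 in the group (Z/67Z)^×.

66

Since 50 ∈ (Z/67Z)^×, its order divides φ(67) = 67 − 1 = 66 = 2 · 3 · 11.
Divisors of 66: 1, 2, 3, 6, 11, 22, 33, 66.
Test each divisor d:
50^1 ≡ 50 (mod 67)
50^2 ≡ 21 (mod 67)
50^3 ≡ 45 (mod 67)
50^6 ≡ 15 (mod 67)
50^11 ≡ 38 (mod 67)
50^22 ≡ 37 (mod 67)
50^33 ≡ 66 (mod 67)
50^66 ≡ 1 (mod 67) ✓
The smallest such exponent is 66, so the order of 50 is 66.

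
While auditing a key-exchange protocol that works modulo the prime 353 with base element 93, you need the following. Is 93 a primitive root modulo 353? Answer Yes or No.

No

φ(353) = 353 − 1 = 352 = 2^5 · 11.
It suffices to check that the order of 93 is not a proper divisor of 352: compute 93^(352/q) for q ∈ {2, 11}.
93^176 ≡ 1 (mod 353)  [q = 2: ≡ 1 ✗]
93^32 ≡ 217 (mod 353)  [q = 11: ≢ 1 ✓]
Since 93^176 ≡ 1, the order of 93 divides 176 < 352, so 93 is not a primitive root.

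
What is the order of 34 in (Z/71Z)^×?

14

The order of 34 must divide φ(71) = 71 − 1 = 70 = 2 · 5 · 7.
Divisors of 70: 1, 2, 5, 7, 10, 14, 35, 70.
Test each divisor d:
34^1 ≡ 34
34^2 ≡ 20
34^5 ≡ 39
34^7 ≡ 70
34^10 ≡ 30
34^14 ≡ 1
The smallest such exponent is 14, so the order of 34 is 14.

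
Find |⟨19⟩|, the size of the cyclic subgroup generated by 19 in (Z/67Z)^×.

Since 19 ∈ (Z/67Z)^×, its order divides φ(67) = 67 − 1 = 66 = 2 · 3 · 11.
Divisors of 66: 1, 2, 3, 6, 11, 22, 33, 66.
Check 19^d mod 67 for each divisor in increasing order:
19^1 ≡ 19
19^2 ≡ 26
19^3 ≡ 25
19^6 ≡ 22
19^11 ≡ 29
19^22 ≡ 37
19^33 ≡ 1
So ord_67(19) = 33.

33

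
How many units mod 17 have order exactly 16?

φ(17) = 17 − 1 = 16 = 2^4.
In a cyclic group of order 16, there are φ(d) elements of order d for each divisor d of 16, and zero for non-divisors.
16 = 2^4 divides 16, and φ(16) = 8.

8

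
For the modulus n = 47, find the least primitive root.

5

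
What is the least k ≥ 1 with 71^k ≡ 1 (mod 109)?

18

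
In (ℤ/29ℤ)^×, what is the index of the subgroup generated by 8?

1

By Lagrange's theorem, ord_29(8) divides φ(29) = 29 − 1 = 28 = 2^2 · 7.
Divisors of 28: 1, 2, 4, 7, 14, 28.
Check 8^d mod 29 for each divisor in increasing order:
8^1 ≡ 8 (mod 29)
8^2 ≡ 6 (mod 29)
8^4 ≡ 7 (mod 29)
8^7 ≡ 17 (mod 29)
8^14 ≡ 28 (mod 29)
8^28 ≡ 1 (mod 29) ✓
So ord_29(8) = 28, hence |⟨8⟩| = 28.
The index is φ(29) / ord(8) = 28 / 28 = 1.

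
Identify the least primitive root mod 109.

6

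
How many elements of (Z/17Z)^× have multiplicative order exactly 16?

8

φ(17) = 17 − 1 = 16 = 2^4.
(Z/17Z)^× is cyclic (|G| = 16); a cyclic group of order m has exactly φ(d) elements of each order d | m, and none otherwise.
16 = 2^4 divides 16, and φ(16) = 8.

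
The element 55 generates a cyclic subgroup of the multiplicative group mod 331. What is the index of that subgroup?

1

Since 55 ∈ (Z/331Z)^×, its order divides φ(331) = 331 − 1 = 330 = 2 · 3 · 5 · 11.
Divisors of 330: 1, 2, 3, 5, 6, 10, 11, 15, 22, 30, 33, 55, 66, 110, 165, 330.
Check 55^d mod 331 for each divisor in increasing order:
55^1 ≡ 55 (mod 331)
55^2 ≡ 46 (mod 331)
55^3 ≡ 213 (mod 331)
55^5 ≡ 199 (mod 331)
55^6 ≡ 22 (mod 331)
55^10 ≡ 212 (mod 331)
55^11 ≡ 75 (mod 331)
55^15 ≡ 151 (mod 331)
55^22 ≡ 329 (mod 331)
55^30 ≡ 293 (mod 331)
55^33 ≡ 181 (mod 331)
55^55 ≡ 300 (mod 331)
55^66 ≡ 323 (mod 331)
55^110 ≡ 299 (mod 331)
55^165 ≡ 330 (mod 331)
55^330 ≡ 1 (mod 331) ✓
So ord_331(55) = 330, hence |⟨55⟩| = 330.
The index is φ(331) / ord(55) = 330 / 330 = 1.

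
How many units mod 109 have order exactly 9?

φ(109) = 109 − 1 = 108 = 2^2 · 3^3.
(Z/109Z)^× is cyclic (|G| = 108); a cyclic group of order m has exactly φ(d) elements of each order d | m, and none otherwise.
9 = 3^2 divides 108, and φ(9) = 6.

6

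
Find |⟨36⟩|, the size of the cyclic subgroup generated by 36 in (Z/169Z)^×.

ord(36) | φ(169) = φ(13^2) = 13·(13−1) = 156 = 2^2 · 3 · 13.
Divisors of 156: 1, 2, 3, 4, 6, 12, 13, 26, 39, 52, 78, 156.
Compute 36^d (mod 169) for the divisors d until we hit 1:
36^1 ≡ 36
36^2 ≡ 113
36^3 ≡ 12
36^4 ≡ 94
36^6 ≡ 144
36^12 ≡ 118
36^13 ≡ 23
36^26 ≡ 22
36^39 ≡ 168
36^52 ≡ 146
36^78 ≡ 1
The smallest such exponent is 78, so the order of 36 is 78.

78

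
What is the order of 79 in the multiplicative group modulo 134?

66

The order of 79 must divide φ(134) = φ(2)·φ(67) = 1·66 = 66 = 2 · 3 · 11.
Divisors of 66: 1, 2, 3, 6, 11, 22, 33, 66.
Evaluate successive powers at the divisors of 66:
79^1 ≡ 79 (mod 134)
79^2 ≡ 77 (mod 134)
79^3 ≡ 53 (mod 134)
79^6 ≡ 129 (mod 134)
79^11 ≡ 97 (mod 134)
79^22 ≡ 29 (mod 134)
79^33 ≡ 133 (mod 134)
79^66 ≡ 1 (mod 134) ✓
So ord_134(79) = 66.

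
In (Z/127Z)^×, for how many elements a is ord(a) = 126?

36

φ(127) = 127 − 1 = 126 = 2 · 3^2 · 7.
In a cyclic group of order 126, there are φ(d) elements of order d for each divisor d of 126, and zero for non-divisors.
126 = 2 · 3^2 · 7 divides 126, and φ(126) = 36.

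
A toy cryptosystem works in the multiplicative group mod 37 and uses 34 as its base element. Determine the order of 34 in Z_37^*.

9

Since 34 ∈ (Z/37Z)^×, its order divides φ(37) = 37 − 1 = 36 = 2^2 · 3^2.
Divisors of 36: 1, 2, 3, 4, 6, 9, 12, 18, 36.
Test each divisor d:
34^1 ≡ 34
34^2 ≡ 9
34^3 ≡ 10
34^4 ≡ 7
34^6 ≡ 26
34^9 ≡ 1
Therefore the multiplicative order of 34 modulo 37 is 9.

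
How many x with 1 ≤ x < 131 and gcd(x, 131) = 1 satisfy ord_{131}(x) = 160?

0

φ(131) = 131 − 1 = 130 = 2 · 5 · 13.
In a cyclic group of order 130, there are φ(d) elements of order d for each divisor d of 130, and zero for non-divisors.
Here 130 is not a multiple of 160, so there are no elements of order 160.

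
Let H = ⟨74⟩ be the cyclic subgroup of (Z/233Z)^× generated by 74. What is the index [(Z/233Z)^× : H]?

8

By Lagrange's theorem, ord_233(74) divides φ(233) = 233 − 1 = 232 = 2^3 · 29.
Divisors of 232: 1, 2, 4, 8, 29, 58, 116, 232.
Evaluate successive powers at the divisors of 232:
74^1 ≡ 74 (mod 233)
74^2 ≡ 117 (mod 233)
74^4 ≡ 175 (mod 233)
74^8 ≡ 102 (mod 233)
74^29 ≡ 1 (mod 233) ✓
So ord_233(74) = 29, hence |⟨74⟩| = 29.
Index = |(Z/233Z)^×| / |⟨74⟩| = 232 / 29 = 8.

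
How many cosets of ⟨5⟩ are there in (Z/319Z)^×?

4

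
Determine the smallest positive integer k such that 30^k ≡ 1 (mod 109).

108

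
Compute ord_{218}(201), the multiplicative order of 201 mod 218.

36

By Lagrange's theorem, ord_218(201) divides φ(218) = φ(2)·φ(109) = 1·108 = 108 = 2^2 · 3^3.
Divisors of 108: 1, 2, 3, 4, 6, 9, 12, 18, 27, 36, 54, 108.
Evaluate successive powers at the divisors of 108:
201^1 ≡ 201 (mod 218)
201^2 ≡ 71 (mod 218)
201^3 ≡ 101 (mod 218)
201^4 ≡ 27 (mod 218)
201^6 ≡ 173 (mod 218)
201^9 ≡ 33 (mod 218)
201^12 ≡ 63 (mod 218)
201^18 ≡ 217 (mod 218)
201^27 ≡ 185 (mod 218)
201^36 ≡ 1 (mod 218) ✓
The smallest such exponent is 36, so the order of 201 is 36.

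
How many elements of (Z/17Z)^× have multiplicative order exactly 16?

8

φ(17) = 17 − 1 = 16 = 2^4.
In a cyclic group of order 16, there are φ(d) elements of order d for each divisor d of 16, and zero for non-divisors.
16 = 2^4 divides 16, and φ(16) = 8.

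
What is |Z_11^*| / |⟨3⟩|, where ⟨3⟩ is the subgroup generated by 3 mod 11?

By Lagrange's theorem, ord_11(3) divides φ(11) = 11 − 1 = 10 = 2 · 5.
Divisors of 10: 1, 2, 5, 10.
Evaluate successive powers at the divisors of 10:
3^1 ≡ 3 (mod 11)
3^2 ≡ 9 (mod 11)
3^5 ≡ 1 (mod 11) ✓
So ord_11(3) = 5, hence |⟨3⟩| = 5.
[(Z/11Z)^× : ⟨3⟩] = 10/5 = 2.

2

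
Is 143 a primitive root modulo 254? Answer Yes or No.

No

φ(254) = φ(2)·φ(127) = 1·126 = 126 = 2 · 3^2 · 7.
143 is a primitive root mod 254 iff 143^(φ(254)/q) ≢ 1 for every prime q | φ(254), i.e. q ∈ {2, 3, 7}.
143^63 ≡ 1 (mod 254)  [q = 2: ≡ 1 ✗]
143^42 ≡ 1 (mod 254)  [q = 3: ≡ 1 ✗]
143^18 ≡ 131 (mod 254)  [q = 7: ≢ 1 ✓]
143^63 ≡ 1 shows ord(143) | 63, strictly less than φ(254); not a primitive root.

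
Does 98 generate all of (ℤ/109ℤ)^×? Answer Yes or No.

Yes

φ(109) = 109 − 1 = 108 = 2^2 · 3^3.
Test 98^(108/q) mod 109 for each prime factor q of 108:
98^54 ≡ 108 (mod 109)  [q = 2: ≢ 1 ✓]
98^36 ≡ 45 (mod 109)  [q = 3: ≢ 1 ✓]
None equal 1, so ord_109(98) = 108: 98 is a primitive root.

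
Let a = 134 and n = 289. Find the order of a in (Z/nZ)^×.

8

The order of 134 must divide φ(289) = φ(17^2) = 17·(17−1) = 272 = 2^4 · 17.
Divisors of 272: 1, 2, 4, 8, 16, 17, 34, 68, 136, 272.
Compute 134^d (mod 289) for the divisors d until we hit 1:
134^1 ≡ 134 (mod 289)
134^2 ≡ 38 (mod 289)
134^4 ≡ 288 (mod 289)
134^8 ≡ 1 (mod 289) ✓
So ord_289(134) = 8.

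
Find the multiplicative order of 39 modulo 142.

14

By Lagrange's theorem, ord_142(39) divides φ(142) = φ(2)·φ(71) = 1·70 = 70 = 2 · 5 · 7.
Divisors of 70: 1, 2, 5, 7, 10, 14, 35, 70.
Evaluate successive powers at the divisors of 70:
39^1 ≡ 39 (mod 142)
39^2 ≡ 101 (mod 142)
39^5 ≡ 97 (mod 142)
39^7 ≡ 141 (mod 142)
39^10 ≡ 37 (mod 142)
39^14 ≡ 1 (mod 142) ✓
The smallest such exponent is 14, so the order of 39 is 14.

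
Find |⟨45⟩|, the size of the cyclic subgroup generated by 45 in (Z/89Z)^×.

ord(45) | φ(89) = 89 − 1 = 88 = 2^3 · 11.
Divisors of 88: 1, 2, 4, 8, 11, 22, 44, 88.
Compute 45^d (mod 89) for the divisors d until we hit 1:
45^1 ≡ 45 (mod 89)
45^2 ≡ 67 (mod 89)
45^4 ≡ 39 (mod 89)
45^8 ≡ 8 (mod 89)
45^11 ≡ 1 (mod 89) ✓
So ord_89(45) = 11.

11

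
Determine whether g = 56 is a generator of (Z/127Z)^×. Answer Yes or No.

Yes

φ(127) = 127 − 1 = 126 = 2 · 3^2 · 7.
Test 56^(126/q) mod 127 for each prime factor q of 126:
56^63 ≡ 126 (mod 127)  [q = 2: ≢ 1 ✓]
56^42 ≡ 107 (mod 127)  [q = 3: ≢ 1 ✓]
56^18 ≡ 16 (mod 127)  [q = 7: ≢ 1 ✓]
None equal 1, so ord_127(56) = 126: 56 is a primitive root.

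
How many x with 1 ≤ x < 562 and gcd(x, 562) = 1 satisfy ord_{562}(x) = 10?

φ(562) = φ(2)·φ(281) = 1·280 = 280 = 2^3 · 5 · 7.
In a cyclic group of order 280, there are φ(d) elements of order d for each divisor d of 280, and zero for non-divisors.
10 = 2 · 5 divides 280, and φ(10) = 4.

4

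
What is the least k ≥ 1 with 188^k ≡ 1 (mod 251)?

50

By Lagrange's theorem, ord_251(188) divides φ(251) = 251 − 1 = 250 = 2 · 5^3.
Divisors of 250: 1, 2, 5, 10, 25, 50, 125, 250.
Compute 188^d (mod 251) for the divisors d until we hit 1:
188^1 ≡ 188 (mod 251)
188^2 ≡ 204 (mod 251)
188^5 ≡ 138 (mod 251)
188^10 ≡ 219 (mod 251)
188^25 ≡ 250 (mod 251)
188^50 ≡ 1 (mod 251) ✓
Therefore the multiplicative order of 188 modulo 251 is 50.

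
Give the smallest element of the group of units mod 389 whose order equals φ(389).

2

φ(389) = 389 − 1 = 388 = 2^2 · 97.
g is a primitive root iff g^(388/q) ≢ 1 (mod 389) for each prime q ∈ {2, 97}.
g = 2: 2^194 ≡ 388; 2^4 ≡ 16 — none is 1, so 2 is a primitive root.
So 2 is the smallest generator of (Z/389Z)^×.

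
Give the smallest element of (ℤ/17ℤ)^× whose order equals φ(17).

3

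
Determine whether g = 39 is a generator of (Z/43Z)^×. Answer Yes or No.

No

φ(43) = 43 − 1 = 42 = 2 · 3 · 7.
Test 39^(42/q) mod 43 for each prime factor q of 42:
39^21 ≡ 42 (mod 43)  [q = 2: ≢ 1 ✓]
39^14 ≡ 1 (mod 43)  [q = 3: ≡ 1 ✗]
39^6 ≡ 11 (mod 43)  [q = 7: ≢ 1 ✓]
Since 39^14 ≡ 1, the order of 39 divides 14 < 42, so 39 is not a primitive root.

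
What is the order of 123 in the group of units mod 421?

By Lagrange's theorem, ord_421(123) divides φ(421) = 421 − 1 = 420 = 2^2 · 3 · 5 · 7.
Divisors of 420: 1, 2, 3, 4, 5, 6, 7, 10, 12, 14, 15, 20, 21, 28, 30, 35, 42, 60, 70, 84, 105, 140, 210, 420.
Test each divisor d:
123^1 ≡ 123
123^2 ≡ 394
123^3 ≡ 47
123^4 ≡ 308
123^5 ≡ 415
123^6 ≡ 104
123^7 ≡ 162
123^10 ≡ 36
123^12 ≡ 291
123^14 ≡ 142
123^15 ≡ 205
123^20 ≡ 33
123^21 ≡ 270
123^28 ≡ 377
123^30 ≡ 346
123^35 ≡ 29
123^42 ≡ 67
123^60 ≡ 152
123^70 ≡ 420
123^84 ≡ 279
123^105 ≡ 392
123^140 ≡ 1
So ord_421(123) = 140.

140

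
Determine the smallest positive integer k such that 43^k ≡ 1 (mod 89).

88

The order of 43 must divide φ(89) = 89 − 1 = 88 = 2^3 · 11.
Divisors of 88: 1, 2, 4, 8, 11, 22, 44, 88.
Compute 43^d (mod 89) for the divisors d until we hit 1:
43^1 ≡ 43 (mod 89)
43^2 ≡ 69 (mod 89)
43^4 ≡ 44 (mod 89)
43^8 ≡ 67 (mod 89)
43^11 ≡ 52 (mod 89)
43^22 ≡ 34 (mod 89)
43^44 ≡ 88 (mod 89)
43^88 ≡ 1 (mod 89) ✓
Hence ord(43) = 88.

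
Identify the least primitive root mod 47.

5

φ(47) = 47 − 1 = 46 = 2 · 23.
g is a primitive root iff g^(46/q) ≢ 1 (mod 47) for each prime q ∈ {2, 23}.
g = 2: 2^23 ≡ 1 — hits 1, so not a primitive root.
g = 3: 3^23 ≡ 1 — hits 1, so not a primitive root.
g = 4: 4^23 ≡ 1 — hits 1, so not a primitive root.
g = 5: 5^23 ≡ 46; 5^2 ≡ 25 — none is 1, so 5 is a primitive root.
The smallest primitive root modulo 47 is 5.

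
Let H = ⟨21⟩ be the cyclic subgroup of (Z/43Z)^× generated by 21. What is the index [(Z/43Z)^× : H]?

6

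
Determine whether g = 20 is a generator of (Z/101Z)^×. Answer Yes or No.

No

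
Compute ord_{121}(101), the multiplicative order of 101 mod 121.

110

ord(101) | φ(121) = φ(11^2) = 11·(11−1) = 110 = 2 · 5 · 11.
Divisors of 110: 1, 2, 5, 10, 11, 22, 55, 110.
Evaluate successive powers at the divisors of 110:
101^1 ≡ 101 (mod 121)
101^2 ≡ 37 (mod 121)
101^5 ≡ 87 (mod 121)
101^10 ≡ 67 (mod 121)
101^11 ≡ 112 (mod 121)
101^22 ≡ 81 (mod 121)
101^55 ≡ 120 (mod 121)
101^110 ≡ 1 (mod 121) ✓
Therefore the multiplicative order of 101 modulo 121 is 110.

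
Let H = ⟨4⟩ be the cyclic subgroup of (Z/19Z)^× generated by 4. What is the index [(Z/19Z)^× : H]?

2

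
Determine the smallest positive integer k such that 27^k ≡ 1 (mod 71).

Since 27 ∈ (Z/71Z)^×, its order divides φ(71) = 71 − 1 = 70 = 2 · 5 · 7.
Divisors of 70: 1, 2, 5, 7, 10, 14, 35, 70.
Evaluate successive powers at the divisors of 70:
27^1 ≡ 27
27^2 ≡ 19
27^5 ≡ 20
27^7 ≡ 25
27^10 ≡ 45
27^14 ≡ 57
27^35 ≡ 1
Hence ord(27) = 35.

35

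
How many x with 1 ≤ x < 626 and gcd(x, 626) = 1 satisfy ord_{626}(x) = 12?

4

φ(626) = φ(2)·φ(313) = 1·312 = 312 = 2^3 · 3 · 13.
In a cyclic group of order 312, there are φ(d) elements of order d for each divisor d of 312, and zero for non-divisors.
12 = 2^2 · 3 divides 312, and φ(12) = 4.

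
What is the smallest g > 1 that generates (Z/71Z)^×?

φ(71) = 71 − 1 = 70 = 2 · 5 · 7.
Test candidates g = 2, 3, … against the prime factors q ∈ {2, 5, 7} of φ(71): g is a generator iff g^(70/q) ≢ 1 for every such q.
g = 2: 2^35 ≡ 1 — hits 1, so not a primitive root.
g = 3: 3^35 ≡ 1 — hits 1, so not a primitive root.
g = 4: 4^35 ≡ 1 — hits 1, so not a primitive root.
g = 5: 5^35 ≡ 1 — hits 1, so not a primitive root.
g = 6: 6^35 ≡ 1 — hits 1, so not a primitive root.
g = 7: 7^35 ≡ 70; 7^14 ≡ 54; 7^10 ≡ 45 — none is 1, so 7 is a primitive root.
So 7 is the smallest generator of (Z/71Z)^×.

7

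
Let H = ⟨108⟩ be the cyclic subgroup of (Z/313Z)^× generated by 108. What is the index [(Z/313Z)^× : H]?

Since 108 ∈ (Z/313Z)^×, its order divides φ(313) = 313 − 1 = 312 = 2^3 · 3 · 13.
Divisors of 312: 1, 2, 3, 4, 6, 8, 12, 13, 24, 26, 39, 52, 78, 104, 156, 312.
Evaluate successive powers at the divisors of 312:
108^1 ≡ 108
108^2 ≡ 83
108^3 ≡ 200
108^4 ≡ 3
108^6 ≡ 249
108^8 ≡ 9
108^12 ≡ 27
108^13 ≡ 99
108^24 ≡ 103
108^26 ≡ 98
108^39 ≡ 312
108^52 ≡ 214
108^78 ≡ 1
Thus |⟨108⟩| = ord(108) = 78.
[(Z/313Z)^× : ⟨108⟩] = 312/78 = 4.

4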